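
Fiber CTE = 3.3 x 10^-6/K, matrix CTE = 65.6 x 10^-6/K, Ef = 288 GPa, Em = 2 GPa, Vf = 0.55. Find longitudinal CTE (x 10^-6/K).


E1 = Ef*Vf + Em*(1-Vf) = 159.3
alpha_1 = (alpha_f*Ef*Vf + alpha_m*Em*(1-Vf))/E1 = 3.65 x 10^-6/K

3.65 x 10^-6/K


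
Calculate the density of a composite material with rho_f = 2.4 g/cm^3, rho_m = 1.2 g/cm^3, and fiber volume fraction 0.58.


rho_c = rho_f*Vf + rho_m*(1-Vf) = 2.4*0.58 + 1.2*0.42 = 1.896 g/cm^3

1.896 g/cm^3


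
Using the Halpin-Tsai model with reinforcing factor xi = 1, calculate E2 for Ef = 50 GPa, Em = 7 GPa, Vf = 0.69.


eta = (Ef/Em - 1)/(Ef/Em + xi) = (7.1429 - 1)/(7.1429 + 1) = 0.7544
E2 = Em*(1+xi*eta*Vf)/(1-eta*Vf) = 22.2 GPa

22.2 GPa


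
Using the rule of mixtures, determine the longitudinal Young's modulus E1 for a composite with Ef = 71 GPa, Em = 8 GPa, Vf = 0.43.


E1 = Ef*Vf + Em*(1-Vf) = 71*0.43 + 8*0.57 = 35.09 GPa

35.09 GPa


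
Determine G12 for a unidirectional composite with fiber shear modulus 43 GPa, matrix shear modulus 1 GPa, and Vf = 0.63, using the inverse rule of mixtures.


1/G12 = Vf/Gf + (1-Vf)/Gm = 0.63/43 + 0.37/1
G12 = 2.6 GPa

2.6 GPa


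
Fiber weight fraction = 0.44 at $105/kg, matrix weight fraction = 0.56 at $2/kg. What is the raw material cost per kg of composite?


Cost = cost_f*Wf + cost_m*Wm = 105*0.44 + 2*0.56 = $47.32/kg

$47.32/kg


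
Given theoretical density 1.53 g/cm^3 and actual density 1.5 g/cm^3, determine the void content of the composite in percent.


Void% = (rho_theo - rho_actual)/rho_theo * 100 = (1.53 - 1.5)/1.53 * 100 = 1.96%

1.96%


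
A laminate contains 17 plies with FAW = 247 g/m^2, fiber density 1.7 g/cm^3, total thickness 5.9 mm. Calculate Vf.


Vf = n * FAW / (rho_f * h * 1000) = 17 * 247 / (1.7 * 5.9 * 1000) = 0.4186

0.4186


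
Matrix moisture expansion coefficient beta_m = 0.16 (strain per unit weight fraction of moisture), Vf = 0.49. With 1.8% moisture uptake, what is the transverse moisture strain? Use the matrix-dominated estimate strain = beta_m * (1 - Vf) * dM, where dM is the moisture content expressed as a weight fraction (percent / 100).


dM = 1.8/100 = 0.018
strain = beta_m * (1-Vf) * dM = 0.16 * 0.51 * 0.018 = 0.0014688

0.0014688


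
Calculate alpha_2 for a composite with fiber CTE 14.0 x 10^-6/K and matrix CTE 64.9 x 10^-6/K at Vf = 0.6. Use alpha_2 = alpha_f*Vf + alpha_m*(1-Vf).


alpha_2 = alpha_f*Vf + alpha_m*(1-Vf) = 14.0*0.6 + 64.9*0.4 = 34.4 x 10^-6/K

34.4 x 10^-6/K


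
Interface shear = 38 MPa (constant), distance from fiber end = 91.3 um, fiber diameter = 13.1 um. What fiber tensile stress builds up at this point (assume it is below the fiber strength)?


Force balance: sigma_f * (pi*d^2/4) = tau * (pi*d) * x  ->  sigma_f = 4 * tau * x / d
sigma_f = 4 * 38 * 91.3 / 13.1 = 1059.4 MPa

1059.4 MPa


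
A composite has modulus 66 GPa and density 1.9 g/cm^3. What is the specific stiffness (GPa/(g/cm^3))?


Specific stiffness = E/rho = 66/1.9 = 34.7 GPa/(g/cm^3)

34.7 GPa/(g/cm^3)


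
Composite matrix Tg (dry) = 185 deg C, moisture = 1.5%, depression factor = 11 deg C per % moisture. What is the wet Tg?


Tg_wet = Tg_dry - k*moisture = 185 - 11*1.5 = 168.5 deg C

168.5 deg C


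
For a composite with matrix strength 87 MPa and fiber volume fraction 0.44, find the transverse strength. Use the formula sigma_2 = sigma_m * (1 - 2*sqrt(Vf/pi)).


factor = 1 - 2*sqrt(0.44/pi) = 0.2515
sigma_2 = 87 * 0.2515 = 21.88 MPa

21.88 MPa


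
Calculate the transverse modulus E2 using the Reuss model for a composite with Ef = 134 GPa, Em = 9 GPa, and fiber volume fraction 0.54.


1/E2 = Vf/Ef + (1-Vf)/Em = 0.54/134 + 0.46/9
E2 = 18.14 GPa

18.14 GPa


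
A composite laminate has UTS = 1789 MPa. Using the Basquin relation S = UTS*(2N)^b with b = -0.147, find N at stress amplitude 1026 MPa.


N = 0.5 * (S/UTS)^(1/b) = 0.5 * (1026/1789)^(1/-0.147) = 21.9571 cycles

21.9571 cycles


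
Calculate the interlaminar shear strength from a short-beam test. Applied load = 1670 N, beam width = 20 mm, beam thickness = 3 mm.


ILSS = 3F/(4bh) = 3*1670/(4*20*3) = 20.88 MPa

20.88 MPa


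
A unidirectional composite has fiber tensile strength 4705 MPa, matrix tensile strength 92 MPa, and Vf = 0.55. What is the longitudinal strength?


sigma_1 = sigma_f*Vf + sigma_m*(1-Vf) = 4705*0.55 + 92*0.45 = 2629.2 MPa

2629.2 MPa


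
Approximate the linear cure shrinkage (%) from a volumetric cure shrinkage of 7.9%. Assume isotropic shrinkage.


Linear shrinkage ≈ vol_shrink/3 = 7.9/3 = 2.633%

2.633%


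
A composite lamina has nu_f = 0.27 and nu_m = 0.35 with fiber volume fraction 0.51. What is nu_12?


nu_12 = nu_f*Vf + nu_m*(1-Vf) = 0.27*0.51 + 0.35*0.49 = 0.3092

0.3092


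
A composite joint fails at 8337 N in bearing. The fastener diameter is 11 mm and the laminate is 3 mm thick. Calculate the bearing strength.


sigma_br = F/(d*h) = 8337/(11*3) = 252.6 MPa

252.6 MPa


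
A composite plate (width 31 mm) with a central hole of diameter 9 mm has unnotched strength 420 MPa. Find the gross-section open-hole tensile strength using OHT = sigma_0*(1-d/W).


OHT = sigma_0*(1-d/W) = 420*(1-9/31) = 298.1 MPa

298.1 MPa


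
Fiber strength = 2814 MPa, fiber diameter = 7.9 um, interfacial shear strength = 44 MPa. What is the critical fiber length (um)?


Lc = sigma_f * d / (2 * tau_i) = 2814 * 7.9 / (2 * 44) = 252.6 um

252.6 um


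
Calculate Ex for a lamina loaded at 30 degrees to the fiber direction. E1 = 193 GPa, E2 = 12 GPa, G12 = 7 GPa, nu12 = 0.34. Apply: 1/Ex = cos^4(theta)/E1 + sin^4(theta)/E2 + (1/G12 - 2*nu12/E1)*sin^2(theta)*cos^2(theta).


cos^4(30) = 0.5625, sin^4(30) = 0.0625, sin^2(30)*cos^2(30) = 0.1875
1/G12 - 2*nu12/E1 = 1/7 - 2*0.34/193 = 0.139334 GPa^-1
1/Ex = 0.5625/193 + 0.0625/12 + 0.139334*0.1875 = 0.0342479 GPa^-1
Ex = 29.2 GPa

29.2 GPa


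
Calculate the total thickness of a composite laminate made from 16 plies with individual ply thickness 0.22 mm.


h = n * t_ply = 16 * 0.22 = 3.52 mm

3.52 mm


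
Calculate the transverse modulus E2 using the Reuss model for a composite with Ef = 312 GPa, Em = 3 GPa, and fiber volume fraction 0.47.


1/E2 = Vf/Ef + (1-Vf)/Em = 0.47/312 + 0.53/3
E2 = 5.61 GPa

5.61 GPa


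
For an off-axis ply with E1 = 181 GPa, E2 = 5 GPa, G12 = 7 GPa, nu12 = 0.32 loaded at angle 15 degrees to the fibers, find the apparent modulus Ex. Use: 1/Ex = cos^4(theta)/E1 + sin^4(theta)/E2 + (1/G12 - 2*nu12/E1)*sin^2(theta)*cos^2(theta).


cos^4(15) = 0.870513, sin^4(15) = 0.004487, sin^2(15)*cos^2(15) = 0.0625
1/G12 - 2*nu12/E1 = 1/7 - 2*0.32/181 = 0.139321 GPa^-1
1/Ex = 0.870513/181 + 0.004487/5 + 0.139321*0.0625 = 0.0144145 GPa^-1
Ex = 69.37 GPa

69.37 GPa


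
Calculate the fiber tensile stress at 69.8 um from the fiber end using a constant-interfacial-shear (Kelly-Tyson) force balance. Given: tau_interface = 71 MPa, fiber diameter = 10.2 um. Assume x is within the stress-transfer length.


Force balance: sigma_f * (pi*d^2/4) = tau * (pi*d) * x  ->  sigma_f = 4 * tau * x / d
sigma_f = 4 * 71 * 69.8 / 10.2 = 1943.5 MPa

1943.5 MPa


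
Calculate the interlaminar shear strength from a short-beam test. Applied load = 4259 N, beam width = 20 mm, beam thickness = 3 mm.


ILSS = 3F/(4bh) = 3*4259/(4*20*3) = 53.24 MPa

53.24 MPa


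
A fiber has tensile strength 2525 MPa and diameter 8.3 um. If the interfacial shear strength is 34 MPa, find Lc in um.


Lc = sigma_f * d / (2 * tau_i) = 2525 * 8.3 / (2 * 34) = 308.2 um

308.2 um


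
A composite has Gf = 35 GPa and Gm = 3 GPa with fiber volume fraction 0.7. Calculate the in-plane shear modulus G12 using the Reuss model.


1/G12 = Vf/Gf + (1-Vf)/Gm = 0.7/35 + 0.3/3
G12 = 8.33 GPa

8.33 GPa


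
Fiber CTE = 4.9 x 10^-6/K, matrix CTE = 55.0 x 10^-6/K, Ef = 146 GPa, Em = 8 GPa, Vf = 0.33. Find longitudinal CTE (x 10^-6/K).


E1 = Ef*Vf + Em*(1-Vf) = 53.54
alpha_1 = (alpha_f*Ef*Vf + alpha_m*Em*(1-Vf))/E1 = 9.92 x 10^-6/K

9.92 x 10^-6/K


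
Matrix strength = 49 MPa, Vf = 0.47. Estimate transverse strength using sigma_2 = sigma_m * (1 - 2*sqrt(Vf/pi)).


factor = 1 - 2*sqrt(0.47/pi) = 0.2264
sigma_2 = 49 * 0.2264 = 11.09 MPa

11.09 MPa


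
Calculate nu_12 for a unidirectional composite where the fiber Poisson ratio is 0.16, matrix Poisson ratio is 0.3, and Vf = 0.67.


nu_12 = nu_f*Vf + nu_m*(1-Vf) = 0.16*0.67 + 0.3*0.33 = 0.2062

0.2062


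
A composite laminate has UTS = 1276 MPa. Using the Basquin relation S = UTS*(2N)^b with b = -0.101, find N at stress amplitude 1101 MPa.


N = 0.5 * (S/UTS)^(1/b) = 0.5 * (1101/1276)^(1/-0.101) = 2.1541 cycles

2.1541 cycles


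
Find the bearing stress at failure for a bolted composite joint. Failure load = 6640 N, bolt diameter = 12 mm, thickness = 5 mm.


sigma_br = F/(d*h) = 6640/(12*5) = 110.7 MPa

110.7 MPa


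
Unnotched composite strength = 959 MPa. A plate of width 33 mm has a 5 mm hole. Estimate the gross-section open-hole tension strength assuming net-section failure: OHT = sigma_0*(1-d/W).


OHT = sigma_0*(1-d/W) = 959*(1-5/33) = 813.7 MPa

813.7 MPa


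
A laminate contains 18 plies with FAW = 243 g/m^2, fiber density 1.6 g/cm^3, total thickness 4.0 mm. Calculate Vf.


Vf = n * FAW / (rho_f * h * 1000) = 18 * 243 / (1.6 * 4.0 * 1000) = 0.6834

0.6834


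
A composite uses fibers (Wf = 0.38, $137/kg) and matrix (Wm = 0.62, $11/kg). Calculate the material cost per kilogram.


Cost = cost_f*Wf + cost_m*Wm = 137*0.38 + 11*0.62 = $58.88/kg

$58.88/kg


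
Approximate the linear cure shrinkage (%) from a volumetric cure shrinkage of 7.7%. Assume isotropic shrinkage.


Linear shrinkage ≈ vol_shrink/3 = 7.7/3 = 2.567%

2.567%


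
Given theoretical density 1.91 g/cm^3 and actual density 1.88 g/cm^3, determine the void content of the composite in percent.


Void% = (rho_theo - rho_actual)/rho_theo * 100 = (1.91 - 1.88)/1.91 * 100 = 1.57%

1.57%


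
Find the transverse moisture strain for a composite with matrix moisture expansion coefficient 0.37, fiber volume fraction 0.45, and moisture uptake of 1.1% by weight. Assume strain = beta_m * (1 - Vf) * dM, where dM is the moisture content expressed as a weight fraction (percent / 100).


dM = 1.1/100 = 0.011
strain = beta_m * (1-Vf) * dM = 0.37 * 0.55 * 0.011 = 0.0022385

0.0022385


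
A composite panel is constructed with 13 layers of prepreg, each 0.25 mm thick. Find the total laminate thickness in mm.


h = n * t_ply = 13 * 0.25 = 3.25 mm

3.25 mm


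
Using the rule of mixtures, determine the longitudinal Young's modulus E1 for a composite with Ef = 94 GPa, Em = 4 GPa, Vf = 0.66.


E1 = Ef*Vf + Em*(1-Vf) = 94*0.66 + 4*0.34 = 63.4 GPa

63.4 GPa


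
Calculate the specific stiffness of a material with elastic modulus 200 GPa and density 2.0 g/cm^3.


Specific stiffness = E/rho = 200/2.0 = 100.0 GPa/(g/cm^3)

100.0 GPa/(g/cm^3)


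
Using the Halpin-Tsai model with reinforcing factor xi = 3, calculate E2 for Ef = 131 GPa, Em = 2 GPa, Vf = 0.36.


eta = (Ef/Em - 1)/(Ef/Em + xi) = (65.5 - 1)/(65.5 + 3) = 0.9416
E2 = Em*(1+xi*eta*Vf)/(1-eta*Vf) = 6.1 GPa

6.1 GPa


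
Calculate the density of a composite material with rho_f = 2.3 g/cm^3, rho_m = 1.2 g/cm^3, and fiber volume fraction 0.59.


rho_c = rho_f*Vf + rho_m*(1-Vf) = 2.3*0.59 + 1.2*0.41 = 1.849 g/cm^3

1.849 g/cm^3


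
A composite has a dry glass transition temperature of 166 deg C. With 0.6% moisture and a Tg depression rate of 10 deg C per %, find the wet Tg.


Tg_wet = Tg_dry - k*moisture = 166 - 10*0.6 = 160.0 deg C

160.0 deg C


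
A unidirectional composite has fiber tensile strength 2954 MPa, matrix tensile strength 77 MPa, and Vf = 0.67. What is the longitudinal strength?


sigma_1 = sigma_f*Vf + sigma_m*(1-Vf) = 2954*0.67 + 77*0.33 = 2004.6 MPa

2004.6 MPa


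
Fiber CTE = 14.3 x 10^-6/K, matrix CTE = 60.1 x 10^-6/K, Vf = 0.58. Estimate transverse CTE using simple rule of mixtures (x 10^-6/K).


alpha_2 = alpha_f*Vf + alpha_m*(1-Vf) = 14.3*0.58 + 60.1*0.42 = 33.5 x 10^-6/K

33.5 x 10^-6/K


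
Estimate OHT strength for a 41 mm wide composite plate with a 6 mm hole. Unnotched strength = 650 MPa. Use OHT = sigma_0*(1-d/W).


OHT = sigma_0*(1-d/W) = 650*(1-6/41) = 554.9 MPa

554.9 MPa


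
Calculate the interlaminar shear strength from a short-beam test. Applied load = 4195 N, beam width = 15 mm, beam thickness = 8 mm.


ILSS = 3F/(4bh) = 3*4195/(4*15*8) = 26.22 MPa

26.22 MPa


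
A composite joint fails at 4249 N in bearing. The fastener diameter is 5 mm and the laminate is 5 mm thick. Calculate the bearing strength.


sigma_br = F/(d*h) = 4249/(5*5) = 170.0 MPa

170.0 MPa


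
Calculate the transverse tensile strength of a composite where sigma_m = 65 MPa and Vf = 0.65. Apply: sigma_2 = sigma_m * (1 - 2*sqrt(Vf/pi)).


factor = 1 - 2*sqrt(0.65/pi) = 0.0903
sigma_2 = 65 * 0.0903 = 5.87 MPa

5.87 MPa


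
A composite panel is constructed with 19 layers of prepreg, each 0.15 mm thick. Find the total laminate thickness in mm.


h = n * t_ply = 19 * 0.15 = 2.85 mm

2.85 mm


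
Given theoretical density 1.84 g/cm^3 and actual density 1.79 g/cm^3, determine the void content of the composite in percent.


Void% = (rho_theo - rho_actual)/rho_theo * 100 = (1.84 - 1.79)/1.84 * 100 = 2.72%

2.72%


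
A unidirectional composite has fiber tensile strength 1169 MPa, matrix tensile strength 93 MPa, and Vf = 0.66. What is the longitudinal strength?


sigma_1 = sigma_f*Vf + sigma_m*(1-Vf) = 1169*0.66 + 93*0.34 = 803.2 MPa

803.2 MPa


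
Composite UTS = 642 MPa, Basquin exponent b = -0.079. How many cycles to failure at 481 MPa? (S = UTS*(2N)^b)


N = 0.5 * (S/UTS)^(1/b) = 0.5 * (481/642)^(1/-0.079) = 19.3279 cycles

19.3279 cycles


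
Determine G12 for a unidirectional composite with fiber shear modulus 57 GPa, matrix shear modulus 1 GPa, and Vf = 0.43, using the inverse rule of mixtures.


1/G12 = Vf/Gf + (1-Vf)/Gm = 0.43/57 + 0.57/1
G12 = 1.73 GPa

1.73 GPa


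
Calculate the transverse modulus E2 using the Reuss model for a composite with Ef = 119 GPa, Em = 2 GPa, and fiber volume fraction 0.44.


1/E2 = Vf/Ef + (1-Vf)/Em = 0.44/119 + 0.56/2
E2 = 3.52 GPa

3.52 GPa


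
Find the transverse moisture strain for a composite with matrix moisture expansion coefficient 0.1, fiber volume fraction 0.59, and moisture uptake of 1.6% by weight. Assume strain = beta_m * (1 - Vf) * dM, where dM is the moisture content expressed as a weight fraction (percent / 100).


dM = 1.6/100 = 0.016
strain = beta_m * (1-Vf) * dM = 0.1 * 0.41 * 0.016 = 0.000656

0.000656


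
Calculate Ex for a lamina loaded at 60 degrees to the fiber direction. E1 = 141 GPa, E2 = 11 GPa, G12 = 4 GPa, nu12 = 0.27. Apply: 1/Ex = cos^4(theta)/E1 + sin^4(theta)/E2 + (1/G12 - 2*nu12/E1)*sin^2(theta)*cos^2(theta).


cos^4(60) = 0.0625, sin^4(60) = 0.5625, sin^2(60)*cos^2(60) = 0.1875
1/G12 - 2*nu12/E1 = 1/4 - 2*0.27/141 = 0.24617 GPa^-1
1/Ex = 0.0625/141 + 0.5625/11 + 0.24617*0.1875 = 0.0977365 GPa^-1
Ex = 10.23 GPa

10.23 GPa


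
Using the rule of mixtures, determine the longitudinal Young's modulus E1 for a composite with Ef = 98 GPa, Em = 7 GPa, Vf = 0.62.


E1 = Ef*Vf + Em*(1-Vf) = 98*0.62 + 7*0.38 = 63.42 GPa

63.42 GPa


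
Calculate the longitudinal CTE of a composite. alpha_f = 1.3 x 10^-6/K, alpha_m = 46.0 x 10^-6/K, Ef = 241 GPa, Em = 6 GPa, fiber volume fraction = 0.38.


E1 = Ef*Vf + Em*(1-Vf) = 95.3
alpha_1 = (alpha_f*Ef*Vf + alpha_m*Em*(1-Vf))/E1 = 3.04 x 10^-6/K

3.04 x 10^-6/K


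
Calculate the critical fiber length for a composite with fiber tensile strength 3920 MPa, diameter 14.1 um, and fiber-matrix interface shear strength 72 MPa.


Lc = sigma_f * d / (2 * tau_i) = 3920 * 14.1 / (2 * 72) = 383.8 um

383.8 um


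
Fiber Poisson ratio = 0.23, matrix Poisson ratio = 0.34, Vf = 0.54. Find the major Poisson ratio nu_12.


nu_12 = nu_f*Vf + nu_m*(1-Vf) = 0.23*0.54 + 0.34*0.46 = 0.2806

0.2806


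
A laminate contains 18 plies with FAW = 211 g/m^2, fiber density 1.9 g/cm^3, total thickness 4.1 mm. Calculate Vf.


Vf = n * FAW / (rho_f * h * 1000) = 18 * 211 / (1.9 * 4.1 * 1000) = 0.4875

0.4875


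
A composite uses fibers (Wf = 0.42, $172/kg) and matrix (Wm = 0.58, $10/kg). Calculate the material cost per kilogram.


Cost = cost_f*Wf + cost_m*Wm = 172*0.42 + 10*0.58 = $78.04/kg

$78.04/kg


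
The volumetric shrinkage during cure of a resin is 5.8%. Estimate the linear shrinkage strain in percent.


Linear shrinkage ≈ vol_shrink/3 = 5.8/3 = 1.933%

1.933%


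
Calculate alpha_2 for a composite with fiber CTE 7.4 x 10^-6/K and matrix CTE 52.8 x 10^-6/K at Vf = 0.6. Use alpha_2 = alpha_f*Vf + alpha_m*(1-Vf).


alpha_2 = alpha_f*Vf + alpha_m*(1-Vf) = 7.4*0.6 + 52.8*0.4 = 25.6 x 10^-6/K

25.6 x 10^-6/K


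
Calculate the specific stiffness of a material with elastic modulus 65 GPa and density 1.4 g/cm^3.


Specific stiffness = E/rho = 65/1.4 = 46.4 GPa/(g/cm^3)

46.4 GPa/(g/cm^3)


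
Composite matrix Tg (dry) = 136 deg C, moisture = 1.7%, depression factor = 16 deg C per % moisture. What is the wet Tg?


Tg_wet = Tg_dry - k*moisture = 136 - 16*1.7 = 108.8 deg C

108.8 deg C


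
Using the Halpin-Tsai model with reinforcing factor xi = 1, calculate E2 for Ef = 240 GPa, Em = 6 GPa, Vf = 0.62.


eta = (Ef/Em - 1)/(Ef/Em + xi) = (40.0 - 1)/(40.0 + 1) = 0.9512
E2 = Em*(1+xi*eta*Vf)/(1-eta*Vf) = 23.25 GPa

23.25 GPa


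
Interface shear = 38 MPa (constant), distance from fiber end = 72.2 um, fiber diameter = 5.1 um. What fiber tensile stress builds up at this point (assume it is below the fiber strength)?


Force balance: sigma_f * (pi*d^2/4) = tau * (pi*d) * x  ->  sigma_f = 4 * tau * x / d
sigma_f = 4 * 38 * 72.2 / 5.1 = 2151.8 MPa

2151.8 MPa


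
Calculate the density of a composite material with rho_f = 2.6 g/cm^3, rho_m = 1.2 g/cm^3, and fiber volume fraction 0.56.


rho_c = rho_f*Vf + rho_m*(1-Vf) = 2.6*0.56 + 1.2*0.44 = 1.984 g/cm^3

1.984 g/cm^3


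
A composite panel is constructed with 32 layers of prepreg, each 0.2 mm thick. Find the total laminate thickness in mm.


h = n * t_ply = 32 * 0.2 = 6.4 mm

6.4 mm


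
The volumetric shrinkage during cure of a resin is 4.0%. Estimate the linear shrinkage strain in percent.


Linear shrinkage ≈ vol_shrink/3 = 4.0/3 = 1.333%

1.333%


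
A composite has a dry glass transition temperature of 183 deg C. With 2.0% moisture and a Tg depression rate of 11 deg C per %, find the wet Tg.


Tg_wet = Tg_dry - k*moisture = 183 - 11*2.0 = 161.0 deg C

161.0 deg C


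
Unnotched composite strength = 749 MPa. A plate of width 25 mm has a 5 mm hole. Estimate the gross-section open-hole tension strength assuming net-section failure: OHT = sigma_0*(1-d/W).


OHT = sigma_0*(1-d/W) = 749*(1-5/25) = 599.2 MPa

599.2 MPa


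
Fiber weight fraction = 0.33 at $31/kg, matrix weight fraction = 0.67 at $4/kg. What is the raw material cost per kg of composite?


Cost = cost_f*Wf + cost_m*Wm = 31*0.33 + 4*0.67 = $12.91/kg

$12.91/kg


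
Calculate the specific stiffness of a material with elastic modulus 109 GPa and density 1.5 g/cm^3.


Specific stiffness = E/rho = 109/1.5 = 72.7 GPa/(g/cm^3)

72.7 GPa/(g/cm^3)


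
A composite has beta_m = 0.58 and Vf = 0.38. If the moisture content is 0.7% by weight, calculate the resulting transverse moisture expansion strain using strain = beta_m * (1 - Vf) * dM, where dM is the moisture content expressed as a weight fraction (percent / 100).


dM = 0.7/100 = 0.007
strain = beta_m * (1-Vf) * dM = 0.58 * 0.62 * 0.007 = 0.0025172

0.0025172


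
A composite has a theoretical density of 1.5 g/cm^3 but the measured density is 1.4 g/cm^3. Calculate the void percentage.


Void% = (rho_theo - rho_actual)/rho_theo * 100 = (1.5 - 1.4)/1.5 * 100 = 6.67%

6.67%


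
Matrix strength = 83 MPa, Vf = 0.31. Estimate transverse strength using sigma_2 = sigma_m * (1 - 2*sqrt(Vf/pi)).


factor = 1 - 2*sqrt(0.31/pi) = 0.3717
sigma_2 = 83 * 0.3717 = 30.85 MPa

30.85 MPa


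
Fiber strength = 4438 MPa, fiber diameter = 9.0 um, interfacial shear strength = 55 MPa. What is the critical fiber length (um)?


Lc = sigma_f * d / (2 * tau_i) = 4438 * 9.0 / (2 * 55) = 363.1 um

363.1 um


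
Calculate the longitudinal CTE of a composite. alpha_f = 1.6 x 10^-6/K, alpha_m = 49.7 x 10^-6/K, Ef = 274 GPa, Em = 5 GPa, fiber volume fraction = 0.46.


E1 = Ef*Vf + Em*(1-Vf) = 128.74
alpha_1 = (alpha_f*Ef*Vf + alpha_m*Em*(1-Vf))/E1 = 2.61 x 10^-6/K

2.61 x 10^-6/K


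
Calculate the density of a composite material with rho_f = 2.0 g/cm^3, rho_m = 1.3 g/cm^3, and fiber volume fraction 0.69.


rho_c = rho_f*Vf + rho_m*(1-Vf) = 2.0*0.69 + 1.3*0.31 = 1.783 g/cm^3

1.783 g/cm^3


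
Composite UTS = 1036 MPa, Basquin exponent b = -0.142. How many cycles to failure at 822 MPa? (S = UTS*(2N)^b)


N = 0.5 * (S/UTS)^(1/b) = 0.5 * (822/1036)^(1/-0.142) = 2.5505 cycles

2.5505 cycles


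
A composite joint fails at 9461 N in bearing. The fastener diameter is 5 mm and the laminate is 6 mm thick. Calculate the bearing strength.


sigma_br = F/(d*h) = 9461/(5*6) = 315.4 MPa

315.4 MPa


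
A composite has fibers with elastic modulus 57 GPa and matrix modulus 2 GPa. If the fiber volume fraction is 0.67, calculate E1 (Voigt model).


E1 = Ef*Vf + Em*(1-Vf) = 57*0.67 + 2*0.33 = 38.85 GPa

38.85 GPa


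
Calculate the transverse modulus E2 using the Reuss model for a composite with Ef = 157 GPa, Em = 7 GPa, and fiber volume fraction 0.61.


1/E2 = Vf/Ef + (1-Vf)/Em = 0.61/157 + 0.39/7
E2 = 16.78 GPa

16.78 GPa


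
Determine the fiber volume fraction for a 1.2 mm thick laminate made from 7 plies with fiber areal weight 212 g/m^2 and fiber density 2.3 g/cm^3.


Vf = n * FAW / (rho_f * h * 1000) = 7 * 212 / (2.3 * 1.2 * 1000) = 0.5377

0.5377


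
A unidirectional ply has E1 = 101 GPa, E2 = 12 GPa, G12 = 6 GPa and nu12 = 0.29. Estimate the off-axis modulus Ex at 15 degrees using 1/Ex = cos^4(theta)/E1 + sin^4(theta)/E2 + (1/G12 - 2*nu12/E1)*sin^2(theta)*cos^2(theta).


cos^4(15) = 0.870513, sin^4(15) = 0.004487, sin^2(15)*cos^2(15) = 0.0625
1/G12 - 2*nu12/E1 = 1/6 - 2*0.29/101 = 0.160924 GPa^-1
1/Ex = 0.870513/101 + 0.004487/12 + 0.160924*0.0625 = 0.0190506 GPa^-1
Ex = 52.49 GPa

52.49 GPa


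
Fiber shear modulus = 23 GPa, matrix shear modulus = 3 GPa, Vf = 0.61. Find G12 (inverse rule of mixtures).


1/G12 = Vf/Gf + (1-Vf)/Gm = 0.61/23 + 0.39/3
G12 = 6.39 GPa

6.39 GPa


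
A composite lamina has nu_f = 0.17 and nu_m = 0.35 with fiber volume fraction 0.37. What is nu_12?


nu_12 = nu_f*Vf + nu_m*(1-Vf) = 0.17*0.37 + 0.35*0.63 = 0.2834

0.2834


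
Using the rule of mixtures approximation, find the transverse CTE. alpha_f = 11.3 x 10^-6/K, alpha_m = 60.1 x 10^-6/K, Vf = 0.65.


alpha_2 = alpha_f*Vf + alpha_m*(1-Vf) = 11.3*0.65 + 60.1*0.35 = 28.4 x 10^-6/K

28.4 x 10^-6/K


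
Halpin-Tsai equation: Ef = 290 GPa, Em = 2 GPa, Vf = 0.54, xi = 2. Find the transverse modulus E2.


eta = (Ef/Em - 1)/(Ef/Em + xi) = (145.0 - 1)/(145.0 + 2) = 0.9796
E2 = Em*(1+xi*eta*Vf)/(1-eta*Vf) = 8.74 GPa

8.74 GPa


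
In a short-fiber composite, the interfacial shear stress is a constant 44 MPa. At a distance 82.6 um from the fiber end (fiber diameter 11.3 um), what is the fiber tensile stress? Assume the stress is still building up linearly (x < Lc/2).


Force balance: sigma_f * (pi*d^2/4) = tau * (pi*d) * x  ->  sigma_f = 4 * tau * x / d
sigma_f = 4 * 44 * 82.6 / 11.3 = 1286.5 MPa

1286.5 MPa


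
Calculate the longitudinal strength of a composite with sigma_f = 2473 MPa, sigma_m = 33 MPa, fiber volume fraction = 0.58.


sigma_1 = sigma_f*Vf + sigma_m*(1-Vf) = 2473*0.58 + 33*0.42 = 1448.2 MPa

1448.2 MPa


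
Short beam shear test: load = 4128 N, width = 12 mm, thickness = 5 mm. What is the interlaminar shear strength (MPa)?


ILSS = 3F/(4bh) = 3*4128/(4*12*5) = 51.6 MPa

51.6 MPa


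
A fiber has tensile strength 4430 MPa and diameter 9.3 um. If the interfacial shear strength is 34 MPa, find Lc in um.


Lc = sigma_f * d / (2 * tau_i) = 4430 * 9.3 / (2 * 34) = 605.9 um

605.9 um


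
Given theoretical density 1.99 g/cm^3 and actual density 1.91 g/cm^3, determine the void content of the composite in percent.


Void% = (rho_theo - rho_actual)/rho_theo * 100 = (1.99 - 1.91)/1.99 * 100 = 4.02%

4.02%


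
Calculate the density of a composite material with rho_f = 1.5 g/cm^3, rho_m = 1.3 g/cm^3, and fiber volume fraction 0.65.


rho_c = rho_f*Vf + rho_m*(1-Vf) = 1.5*0.65 + 1.3*0.35 = 1.43 g/cm^3

1.43 g/cm^3


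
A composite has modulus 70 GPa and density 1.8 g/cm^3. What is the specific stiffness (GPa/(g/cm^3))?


Specific stiffness = E/rho = 70/1.8 = 38.9 GPa/(g/cm^3)

38.9 GPa/(g/cm^3)


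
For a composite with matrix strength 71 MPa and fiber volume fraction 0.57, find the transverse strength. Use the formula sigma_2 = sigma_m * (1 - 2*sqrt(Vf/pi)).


factor = 1 - 2*sqrt(0.57/pi) = 0.1481
sigma_2 = 71 * 0.1481 = 10.51 MPa

10.51 MPa


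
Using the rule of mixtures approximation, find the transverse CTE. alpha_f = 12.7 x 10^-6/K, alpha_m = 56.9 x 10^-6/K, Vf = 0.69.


alpha_2 = alpha_f*Vf + alpha_m*(1-Vf) = 12.7*0.69 + 56.9*0.31 = 26.4 x 10^-6/K

26.4 x 10^-6/K


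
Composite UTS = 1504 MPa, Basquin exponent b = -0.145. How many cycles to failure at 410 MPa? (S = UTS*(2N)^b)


N = 0.5 * (S/UTS)^(1/b) = 0.5 * (410/1504)^(1/-0.145) = 3906.8347 cycles

3906.8347 cycles


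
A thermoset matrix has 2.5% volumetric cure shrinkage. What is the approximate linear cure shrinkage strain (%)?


Linear shrinkage ≈ vol_shrink/3 = 2.5/3 = 0.833%

0.833%


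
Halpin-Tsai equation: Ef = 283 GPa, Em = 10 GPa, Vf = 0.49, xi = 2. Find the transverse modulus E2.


eta = (Ef/Em - 1)/(Ef/Em + xi) = (28.3 - 1)/(28.3 + 2) = 0.901
E2 = Em*(1+xi*eta*Vf)/(1-eta*Vf) = 33.71 GPa

33.71 GPa


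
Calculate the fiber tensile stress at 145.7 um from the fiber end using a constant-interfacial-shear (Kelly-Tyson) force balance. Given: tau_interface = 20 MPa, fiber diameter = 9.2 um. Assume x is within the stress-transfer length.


Force balance: sigma_f * (pi*d^2/4) = tau * (pi*d) * x  ->  sigma_f = 4 * tau * x / d
sigma_f = 4 * 20 * 145.7 / 9.2 = 1267.0 MPa

1267.0 MPa


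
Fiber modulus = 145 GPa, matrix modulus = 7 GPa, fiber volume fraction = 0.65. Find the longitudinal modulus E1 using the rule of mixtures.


E1 = Ef*Vf + Em*(1-Vf) = 145*0.65 + 7*0.35 = 96.7 GPa

96.7 GPa


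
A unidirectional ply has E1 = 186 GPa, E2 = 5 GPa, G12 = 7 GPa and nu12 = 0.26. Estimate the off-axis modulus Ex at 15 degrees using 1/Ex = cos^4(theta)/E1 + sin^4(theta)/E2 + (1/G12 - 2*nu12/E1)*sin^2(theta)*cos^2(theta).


cos^4(15) = 0.870513, sin^4(15) = 0.004487, sin^2(15)*cos^2(15) = 0.0625
1/G12 - 2*nu12/E1 = 1/7 - 2*0.26/186 = 0.140061 GPa^-1
1/Ex = 0.870513/186 + 0.004487/5 + 0.140061*0.0625 = 0.0143315 GPa^-1
Ex = 69.78 GPa

69.78 GPa


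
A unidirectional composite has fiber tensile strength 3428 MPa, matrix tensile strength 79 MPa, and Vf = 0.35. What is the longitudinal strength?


sigma_1 = sigma_f*Vf + sigma_m*(1-Vf) = 3428*0.35 + 79*0.65 = 1251.2 MPa

1251.2 MPa


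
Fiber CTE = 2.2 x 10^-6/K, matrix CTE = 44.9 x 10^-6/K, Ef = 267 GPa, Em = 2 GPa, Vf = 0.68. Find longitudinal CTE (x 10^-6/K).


E1 = Ef*Vf + Em*(1-Vf) = 182.2
alpha_1 = (alpha_f*Ef*Vf + alpha_m*Em*(1-Vf))/E1 = 2.35 x 10^-6/K

2.35 x 10^-6/K


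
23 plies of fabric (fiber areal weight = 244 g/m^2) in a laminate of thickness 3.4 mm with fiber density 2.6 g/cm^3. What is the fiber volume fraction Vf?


Vf = n * FAW / (rho_f * h * 1000) = 23 * 244 / (2.6 * 3.4 * 1000) = 0.6348

0.6348


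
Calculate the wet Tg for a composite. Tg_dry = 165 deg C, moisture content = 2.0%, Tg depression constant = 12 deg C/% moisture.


Tg_wet = Tg_dry - k*moisture = 165 - 12*2.0 = 141.0 deg C

141.0 deg C


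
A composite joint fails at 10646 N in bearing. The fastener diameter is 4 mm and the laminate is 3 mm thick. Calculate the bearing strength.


sigma_br = F/(d*h) = 10646/(4*3) = 887.2 MPa

887.2 MPa


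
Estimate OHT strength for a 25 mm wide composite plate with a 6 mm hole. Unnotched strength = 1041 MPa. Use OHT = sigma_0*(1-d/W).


OHT = sigma_0*(1-d/W) = 1041*(1-6/25) = 791.2 MPa

791.2 MPa


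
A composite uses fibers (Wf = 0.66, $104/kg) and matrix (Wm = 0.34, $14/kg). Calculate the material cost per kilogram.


Cost = cost_f*Wf + cost_m*Wm = 104*0.66 + 14*0.34 = $73.4/kg

$73.4/kg


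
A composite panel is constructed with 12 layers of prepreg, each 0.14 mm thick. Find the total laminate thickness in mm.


h = n * t_ply = 12 * 0.14 = 1.68 mm

1.68 mm


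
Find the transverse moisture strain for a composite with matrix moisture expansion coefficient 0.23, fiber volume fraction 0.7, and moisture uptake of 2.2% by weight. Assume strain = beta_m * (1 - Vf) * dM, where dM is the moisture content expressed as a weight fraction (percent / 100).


dM = 2.2/100 = 0.022
strain = beta_m * (1-Vf) * dM = 0.23 * 0.3 * 0.022 = 0.001518

0.001518


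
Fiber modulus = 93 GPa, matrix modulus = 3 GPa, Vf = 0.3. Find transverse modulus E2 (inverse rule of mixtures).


1/E2 = Vf/Ef + (1-Vf)/Em = 0.3/93 + 0.7/3
E2 = 4.23 GPa

4.23 GPa


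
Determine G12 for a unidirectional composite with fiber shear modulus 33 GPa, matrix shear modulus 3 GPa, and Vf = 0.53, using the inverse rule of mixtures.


1/G12 = Vf/Gf + (1-Vf)/Gm = 0.53/33 + 0.47/3
G12 = 5.79 GPa

5.79 GPa


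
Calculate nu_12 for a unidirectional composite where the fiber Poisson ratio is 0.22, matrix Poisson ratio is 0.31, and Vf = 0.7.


nu_12 = nu_f*Vf + nu_m*(1-Vf) = 0.22*0.7 + 0.31*0.3 = 0.247

0.247


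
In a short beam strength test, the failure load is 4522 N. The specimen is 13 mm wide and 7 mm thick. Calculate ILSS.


ILSS = 3F/(4bh) = 3*4522/(4*13*7) = 37.27 MPa

37.27 MPa


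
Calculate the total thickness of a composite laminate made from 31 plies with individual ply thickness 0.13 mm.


h = n * t_ply = 31 * 0.13 = 4.03 mm

4.03 mm


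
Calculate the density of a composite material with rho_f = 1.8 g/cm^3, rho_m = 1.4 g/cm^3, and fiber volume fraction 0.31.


rho_c = rho_f*Vf + rho_m*(1-Vf) = 1.8*0.31 + 1.4*0.69 = 1.524 g/cm^3

1.524 g/cm^3


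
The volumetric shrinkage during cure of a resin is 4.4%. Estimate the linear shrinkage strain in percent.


Linear shrinkage ≈ vol_shrink/3 = 4.4/3 = 1.467%

1.467%


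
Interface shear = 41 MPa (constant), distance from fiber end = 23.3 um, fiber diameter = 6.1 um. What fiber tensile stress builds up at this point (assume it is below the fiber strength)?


Force balance: sigma_f * (pi*d^2/4) = tau * (pi*d) * x  ->  sigma_f = 4 * tau * x / d
sigma_f = 4 * 41 * 23.3 / 6.1 = 626.4 MPa

626.4 MPa


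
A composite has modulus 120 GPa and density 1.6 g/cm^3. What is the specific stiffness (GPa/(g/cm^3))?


Specific stiffness = E/rho = 120/1.6 = 75.0 GPa/(g/cm^3)

75.0 GPa/(g/cm^3)


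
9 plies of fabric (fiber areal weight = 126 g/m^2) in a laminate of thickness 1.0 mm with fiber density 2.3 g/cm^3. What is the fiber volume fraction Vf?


Vf = n * FAW / (rho_f * h * 1000) = 9 * 126 / (2.3 * 1.0 * 1000) = 0.493

0.493


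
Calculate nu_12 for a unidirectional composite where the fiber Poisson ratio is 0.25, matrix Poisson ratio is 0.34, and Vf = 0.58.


nu_12 = nu_f*Vf + nu_m*(1-Vf) = 0.25*0.58 + 0.34*0.42 = 0.2878

0.2878


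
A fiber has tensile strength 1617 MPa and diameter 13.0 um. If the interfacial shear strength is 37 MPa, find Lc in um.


Lc = sigma_f * d / (2 * tau_i) = 1617 * 13.0 / (2 * 37) = 284.1 um

284.1 um


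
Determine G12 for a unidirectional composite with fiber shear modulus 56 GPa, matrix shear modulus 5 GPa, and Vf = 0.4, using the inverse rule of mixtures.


1/G12 = Vf/Gf + (1-Vf)/Gm = 0.4/56 + 0.6/5
G12 = 7.87 GPa

7.87 GPa


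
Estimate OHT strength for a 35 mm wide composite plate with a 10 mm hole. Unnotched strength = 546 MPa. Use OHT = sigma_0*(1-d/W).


OHT = sigma_0*(1-d/W) = 546*(1-10/35) = 390.0 MPa

390.0 MPa


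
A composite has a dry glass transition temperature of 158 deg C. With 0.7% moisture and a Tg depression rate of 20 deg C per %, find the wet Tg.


Tg_wet = Tg_dry - k*moisture = 158 - 20*0.7 = 144.0 deg C

144.0 deg C


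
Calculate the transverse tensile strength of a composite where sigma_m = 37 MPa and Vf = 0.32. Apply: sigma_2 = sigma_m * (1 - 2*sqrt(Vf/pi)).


factor = 1 - 2*sqrt(0.32/pi) = 0.3617
sigma_2 = 37 * 0.3617 = 13.38 MPa

13.38 MPa


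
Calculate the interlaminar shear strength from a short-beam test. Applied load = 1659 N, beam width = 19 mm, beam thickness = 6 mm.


ILSS = 3F/(4bh) = 3*1659/(4*19*6) = 10.91 MPa

10.91 MPa


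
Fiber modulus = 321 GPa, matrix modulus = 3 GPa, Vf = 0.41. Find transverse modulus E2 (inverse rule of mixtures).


1/E2 = Vf/Ef + (1-Vf)/Em = 0.41/321 + 0.59/3
E2 = 5.05 GPa

5.05 GPa


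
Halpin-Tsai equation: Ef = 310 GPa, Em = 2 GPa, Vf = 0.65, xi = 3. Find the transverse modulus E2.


eta = (Ef/Em - 1)/(Ef/Em + xi) = (155.0 - 1)/(155.0 + 3) = 0.9747
E2 = Em*(1+xi*eta*Vf)/(1-eta*Vf) = 15.83 GPa

15.83 GPa


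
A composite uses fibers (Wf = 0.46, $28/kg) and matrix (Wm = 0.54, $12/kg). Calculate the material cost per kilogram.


Cost = cost_f*Wf + cost_m*Wm = 28*0.46 + 12*0.54 = $19.36/kg

$19.36/kg


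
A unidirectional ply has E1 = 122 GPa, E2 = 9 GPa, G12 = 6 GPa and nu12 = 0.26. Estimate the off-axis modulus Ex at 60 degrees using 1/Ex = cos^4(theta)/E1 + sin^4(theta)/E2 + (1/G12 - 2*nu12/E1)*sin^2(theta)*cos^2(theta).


cos^4(60) = 0.0625, sin^4(60) = 0.5625, sin^2(60)*cos^2(60) = 0.1875
1/G12 - 2*nu12/E1 = 1/6 - 2*0.26/122 = 0.162404 GPa^-1
1/Ex = 0.0625/122 + 0.5625/9 + 0.162404*0.1875 = 0.0934631 GPa^-1
Ex = 10.7 GPa

10.7 GPa


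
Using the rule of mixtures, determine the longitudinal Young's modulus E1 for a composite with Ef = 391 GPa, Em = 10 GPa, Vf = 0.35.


E1 = Ef*Vf + Em*(1-Vf) = 391*0.35 + 10*0.65 = 143.35 GPa

143.35 GPa


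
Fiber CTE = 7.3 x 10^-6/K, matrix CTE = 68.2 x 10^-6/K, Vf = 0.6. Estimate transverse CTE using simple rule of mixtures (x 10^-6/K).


alpha_2 = alpha_f*Vf + alpha_m*(1-Vf) = 7.3*0.6 + 68.2*0.4 = 31.7 x 10^-6/K

31.7 x 10^-6/K


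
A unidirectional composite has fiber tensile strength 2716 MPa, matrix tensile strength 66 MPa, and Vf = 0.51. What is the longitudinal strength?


sigma_1 = sigma_f*Vf + sigma_m*(1-Vf) = 2716*0.51 + 66*0.49 = 1417.5 MPa

1417.5 MPa


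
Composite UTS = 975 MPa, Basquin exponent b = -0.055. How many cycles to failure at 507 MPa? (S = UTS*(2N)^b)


N = 0.5 * (S/UTS)^(1/b) = 0.5 * (507/975)^(1/-0.055) = 72869.4639 cycles

72869.4639 cycles


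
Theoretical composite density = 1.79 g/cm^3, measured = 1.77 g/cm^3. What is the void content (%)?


Void% = (rho_theo - rho_actual)/rho_theo * 100 = (1.79 - 1.77)/1.79 * 100 = 1.12%

1.12%


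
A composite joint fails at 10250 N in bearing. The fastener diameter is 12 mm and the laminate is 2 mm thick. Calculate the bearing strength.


sigma_br = F/(d*h) = 10250/(12*2) = 427.1 MPa

427.1 MPa


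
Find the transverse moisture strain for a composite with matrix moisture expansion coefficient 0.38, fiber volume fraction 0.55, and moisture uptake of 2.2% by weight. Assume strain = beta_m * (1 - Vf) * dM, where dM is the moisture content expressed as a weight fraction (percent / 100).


dM = 2.2/100 = 0.022
strain = beta_m * (1-Vf) * dM = 0.38 * 0.45 * 0.022 = 0.003762

0.003762


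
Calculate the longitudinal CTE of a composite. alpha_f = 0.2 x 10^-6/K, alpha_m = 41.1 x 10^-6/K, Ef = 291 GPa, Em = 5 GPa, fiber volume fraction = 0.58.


E1 = Ef*Vf + Em*(1-Vf) = 170.88
alpha_1 = (alpha_f*Ef*Vf + alpha_m*Em*(1-Vf))/E1 = 0.7 x 10^-6/K

0.7 x 10^-6/K


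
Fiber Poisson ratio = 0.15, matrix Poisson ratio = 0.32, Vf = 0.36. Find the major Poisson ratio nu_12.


nu_12 = nu_f*Vf + nu_m*(1-Vf) = 0.15*0.36 + 0.32*0.64 = 0.2588

0.2588


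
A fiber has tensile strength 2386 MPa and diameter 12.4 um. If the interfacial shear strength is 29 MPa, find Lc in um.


Lc = sigma_f * d / (2 * tau_i) = 2386 * 12.4 / (2 * 29) = 510.1 um

510.1 um


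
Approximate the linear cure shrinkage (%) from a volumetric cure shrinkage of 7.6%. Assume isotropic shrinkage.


Linear shrinkage ≈ vol_shrink/3 = 7.6/3 = 2.533%

2.533%


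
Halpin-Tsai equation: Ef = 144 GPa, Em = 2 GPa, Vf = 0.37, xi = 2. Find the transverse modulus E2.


eta = (Ef/Em - 1)/(Ef/Em + xi) = (72.0 - 1)/(72.0 + 2) = 0.9595
E2 = Em*(1+xi*eta*Vf)/(1-eta*Vf) = 5.3 GPa

5.3 GPa


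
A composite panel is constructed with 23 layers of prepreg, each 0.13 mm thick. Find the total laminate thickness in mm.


h = n * t_ply = 23 * 0.13 = 2.99 mm

2.99 mm


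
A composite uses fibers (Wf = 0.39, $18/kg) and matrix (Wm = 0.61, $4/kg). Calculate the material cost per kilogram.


Cost = cost_f*Wf + cost_m*Wm = 18*0.39 + 4*0.61 = $9.46/kg

$9.46/kg


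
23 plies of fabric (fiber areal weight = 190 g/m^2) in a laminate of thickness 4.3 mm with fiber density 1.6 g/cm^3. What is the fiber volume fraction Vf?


Vf = n * FAW / (rho_f * h * 1000) = 23 * 190 / (1.6 * 4.3 * 1000) = 0.6352

0.6352


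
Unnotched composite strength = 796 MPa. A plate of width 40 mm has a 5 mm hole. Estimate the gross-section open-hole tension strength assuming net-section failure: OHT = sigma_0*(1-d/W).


OHT = sigma_0*(1-d/W) = 796*(1-5/40) = 696.5 MPa

696.5 MPa


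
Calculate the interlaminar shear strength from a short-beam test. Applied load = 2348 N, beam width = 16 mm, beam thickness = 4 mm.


ILSS = 3F/(4bh) = 3*2348/(4*16*4) = 27.52 MPa

27.52 MPa


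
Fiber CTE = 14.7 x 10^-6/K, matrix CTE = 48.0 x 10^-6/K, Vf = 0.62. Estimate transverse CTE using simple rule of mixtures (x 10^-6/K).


alpha_2 = alpha_f*Vf + alpha_m*(1-Vf) = 14.7*0.62 + 48.0*0.38 = 27.4 x 10^-6/K

27.4 x 10^-6/K


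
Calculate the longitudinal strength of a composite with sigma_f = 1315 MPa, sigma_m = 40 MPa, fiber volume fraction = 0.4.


sigma_1 = sigma_f*Vf + sigma_m*(1-Vf) = 1315*0.4 + 40*0.6 = 550.0 MPa

550.0 MPa


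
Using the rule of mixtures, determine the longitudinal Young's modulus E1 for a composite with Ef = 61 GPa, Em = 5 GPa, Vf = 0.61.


E1 = Ef*Vf + Em*(1-Vf) = 61*0.61 + 5*0.39 = 39.16 GPa

39.16 GPa


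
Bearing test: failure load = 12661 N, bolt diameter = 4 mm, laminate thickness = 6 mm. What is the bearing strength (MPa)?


sigma_br = F/(d*h) = 12661/(4*6) = 527.5 MPa

527.5 MPa


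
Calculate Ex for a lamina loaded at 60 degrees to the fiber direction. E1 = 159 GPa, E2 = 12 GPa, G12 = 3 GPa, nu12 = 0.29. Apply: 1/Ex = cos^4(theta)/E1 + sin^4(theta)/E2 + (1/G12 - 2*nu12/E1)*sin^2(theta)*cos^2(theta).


cos^4(60) = 0.0625, sin^4(60) = 0.5625, sin^2(60)*cos^2(60) = 0.1875
1/G12 - 2*nu12/E1 = 1/3 - 2*0.29/159 = 0.329686 GPa^-1
1/Ex = 0.0625/159 + 0.5625/12 + 0.329686*0.1875 = 0.1090841 GPa^-1
Ex = 9.17 GPa

9.17 GPa


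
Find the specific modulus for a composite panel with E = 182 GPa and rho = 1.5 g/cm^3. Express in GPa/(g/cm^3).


Specific stiffness = E/rho = 182/1.5 = 121.3 GPa/(g/cm^3)

121.3 GPa/(g/cm^3)


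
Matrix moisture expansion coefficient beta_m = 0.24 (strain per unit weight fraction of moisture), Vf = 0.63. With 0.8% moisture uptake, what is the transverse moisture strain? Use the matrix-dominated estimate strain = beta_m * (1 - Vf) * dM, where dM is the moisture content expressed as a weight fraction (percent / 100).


dM = 0.8/100 = 0.008
strain = beta_m * (1-Vf) * dM = 0.24 * 0.37 * 0.008 = 0.0007104

0.0007104
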